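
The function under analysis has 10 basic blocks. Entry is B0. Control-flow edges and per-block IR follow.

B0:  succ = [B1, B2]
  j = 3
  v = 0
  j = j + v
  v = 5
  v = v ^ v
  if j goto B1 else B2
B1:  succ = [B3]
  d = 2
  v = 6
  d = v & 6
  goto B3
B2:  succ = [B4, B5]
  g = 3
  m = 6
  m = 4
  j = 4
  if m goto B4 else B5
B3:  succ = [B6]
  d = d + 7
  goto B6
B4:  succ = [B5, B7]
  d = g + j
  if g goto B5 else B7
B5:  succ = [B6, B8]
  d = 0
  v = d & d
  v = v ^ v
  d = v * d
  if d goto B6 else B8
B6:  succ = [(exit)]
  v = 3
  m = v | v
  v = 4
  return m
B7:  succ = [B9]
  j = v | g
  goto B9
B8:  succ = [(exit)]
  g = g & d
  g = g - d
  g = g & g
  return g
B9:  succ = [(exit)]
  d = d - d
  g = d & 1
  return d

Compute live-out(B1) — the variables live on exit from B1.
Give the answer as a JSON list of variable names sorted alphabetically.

Answer: ["d"]

Analysis:
Block summaries:
  B0: def={j,v} ue=∅
  B1: def={d,v} ue=∅
  B2: def={g,j,m} ue=∅
  B3: def={d} ue={d}
  B4: def={d} ue={g,j}
  B5: def={d,v} ue=∅
  B6: def={m,v} ue=∅
  B7: def={j} ue={g,v}
  B8: def={g} ue={d,g}
  B9: def={d,g} ue={d}

Live sets:
  live B0: ∅→{v}
  live B1: ∅→{d}
  live B2: {v}→{g,j,v}
  live B3: {d}→∅
  live B4: {g,j,v}→{d,g,v}
  live B5: {g}→{d,g}
  live B6: ∅→∅
  live B7: {d,g,v}→{d}
  live B8: {d,g}→∅
  live B9: {d}→∅

live-out(B1) = ["d"]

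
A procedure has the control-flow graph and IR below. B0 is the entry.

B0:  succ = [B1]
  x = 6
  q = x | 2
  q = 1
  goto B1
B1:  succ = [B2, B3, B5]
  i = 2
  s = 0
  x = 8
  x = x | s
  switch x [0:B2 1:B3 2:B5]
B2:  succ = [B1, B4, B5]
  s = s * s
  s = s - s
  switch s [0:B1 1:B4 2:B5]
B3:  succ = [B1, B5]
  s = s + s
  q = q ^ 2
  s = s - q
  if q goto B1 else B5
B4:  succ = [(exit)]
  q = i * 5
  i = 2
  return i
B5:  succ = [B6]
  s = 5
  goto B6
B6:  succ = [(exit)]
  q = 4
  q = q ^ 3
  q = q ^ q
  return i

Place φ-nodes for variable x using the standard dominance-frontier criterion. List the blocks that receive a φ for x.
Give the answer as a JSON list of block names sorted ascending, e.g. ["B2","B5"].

Answer: ["B1"]

Analysis:
idom tree: B1←B0 B2←B1 B3←B1 B4←B2 B5←B1 B6←B5
Dom∩ at merges:
  B1: preds {B0,B2,B3}: {B0} ∩ {B0,B1,B2} ∩ {B0,B1,B3} = {B0}; idom=B0
  B5: preds {B1,B2,B3}: {B0,B1} ∩ {B0,B1,B2} ∩ {B0,B1,B3} = {B0,B1}; idom=B1

Frontier:
  join B1 pred B0: · stop@B0
  join B1 pred B2: B2→B1 stop@B0
  join B1 pred B3: B3→B1 stop@B0
  join B5 pred B1: · stop@B1
  join B5 pred B2: B2 stop@B1
  join B5 pred B3: B3 stop@B1
  DF(B0)=∅
  DF(B1)={B1}
  DF(B2)={B1,B5}
  DF(B3)={B1,B5}
  DF(B4)=∅
  DF(B5)=∅
  DF(B6)=∅

φ for x: defs {B0,B1}
  DF⁺ = {B1}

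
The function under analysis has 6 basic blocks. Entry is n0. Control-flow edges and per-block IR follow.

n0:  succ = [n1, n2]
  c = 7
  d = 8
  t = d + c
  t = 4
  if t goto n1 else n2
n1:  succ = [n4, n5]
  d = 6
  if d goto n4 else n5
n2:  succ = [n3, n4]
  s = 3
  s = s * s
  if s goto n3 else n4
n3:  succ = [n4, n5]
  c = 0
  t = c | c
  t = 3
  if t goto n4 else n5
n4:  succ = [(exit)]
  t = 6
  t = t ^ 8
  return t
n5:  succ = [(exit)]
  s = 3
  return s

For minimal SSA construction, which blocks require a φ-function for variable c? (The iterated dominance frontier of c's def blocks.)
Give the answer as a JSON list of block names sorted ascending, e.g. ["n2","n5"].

idom tree: n1←n0 n2←n0 n3←n2 n4←n0 n5←n0
Join-block Dom:
  n4: preds {n1,n2,n3}: {n0,n1} ∩ {n0,n2} ∩ {n0,n2,n3} = {n0}; idom=n0
  n5: preds {n1,n3}: {n0,n1} ∩ {n0,n2,n3} = {n0}; idom=n0

DF walk-up:
  n4←n1: walk n1 to n0
  n4←n2: walk n2 to n0
  n4←n3: walk n3→n2 to n0
  n5←n1: walk n1 to n0
  n5←n3: walk n3→n2 to n0
  n0 → ∅
  n1 → {n4,n5}
  n2 → {n4,n5}
  n3 → {n4,n5}
  n4 → ∅
  n5 → ∅

φ for c: defs {n0,n3}
  DF⁺ = {n4,n5}

Answer: ["n4", "n5"]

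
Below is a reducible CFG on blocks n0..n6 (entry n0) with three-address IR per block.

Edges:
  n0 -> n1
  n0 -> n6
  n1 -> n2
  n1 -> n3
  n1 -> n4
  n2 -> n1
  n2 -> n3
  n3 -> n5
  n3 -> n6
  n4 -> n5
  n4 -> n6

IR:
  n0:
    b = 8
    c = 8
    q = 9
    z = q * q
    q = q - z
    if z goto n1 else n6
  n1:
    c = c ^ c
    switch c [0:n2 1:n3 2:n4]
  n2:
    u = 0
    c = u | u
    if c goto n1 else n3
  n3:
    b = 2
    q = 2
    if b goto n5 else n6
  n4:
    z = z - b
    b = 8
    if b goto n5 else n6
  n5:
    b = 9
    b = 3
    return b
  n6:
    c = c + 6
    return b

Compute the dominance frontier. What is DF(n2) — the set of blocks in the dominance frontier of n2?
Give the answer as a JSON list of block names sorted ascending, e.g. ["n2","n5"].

idom tree: n1←n0 n2←n1 n3←n1 n4←n1 n5←n1 n6←n0
Dom∩ at merges:
  n1: preds {n0,n2}: {n0} ∩ {n0,n1,n2} = {n0}; idom=n0
  n3: preds {n1,n2}: {n0,n1} ∩ {n0,n1,n2} = {n0,n1}; idom=n1
  n5: preds {n3,n4}: {n0,n1,n3} ∩ {n0,n1,n4} = {n0,n1}; idom=n1
  n6: preds {n0,n3,n4}: {n0} ∩ {n0,n1,n3} ∩ {n0,n1,n4} = {n0}; idom=n0

DF derivation:
  n1←n0: walk · to n0
  n1←n2: walk n2→n1 to n0
  n3←n1: walk · to n1
  n3←n2: walk n2 to n1
  n5←n3: walk n3 to n1
  n5←n4: walk n4 to n1
  n6←n0: walk · to n0
  n6←n3: walk n3→n1 to n0
  n6←n4: walk n4→n1 to n0
  DF(n0)=∅
  DF(n1)={n1,n6}
  DF(n2)={n1,n3}
  DF(n3)={n5,n6}
  DF(n4)={n5,n6}
  DF(n5)=∅
  DF(n6)=∅

DF(n2) = ["n1", "n3"]

Answer: ["n1", "n3"]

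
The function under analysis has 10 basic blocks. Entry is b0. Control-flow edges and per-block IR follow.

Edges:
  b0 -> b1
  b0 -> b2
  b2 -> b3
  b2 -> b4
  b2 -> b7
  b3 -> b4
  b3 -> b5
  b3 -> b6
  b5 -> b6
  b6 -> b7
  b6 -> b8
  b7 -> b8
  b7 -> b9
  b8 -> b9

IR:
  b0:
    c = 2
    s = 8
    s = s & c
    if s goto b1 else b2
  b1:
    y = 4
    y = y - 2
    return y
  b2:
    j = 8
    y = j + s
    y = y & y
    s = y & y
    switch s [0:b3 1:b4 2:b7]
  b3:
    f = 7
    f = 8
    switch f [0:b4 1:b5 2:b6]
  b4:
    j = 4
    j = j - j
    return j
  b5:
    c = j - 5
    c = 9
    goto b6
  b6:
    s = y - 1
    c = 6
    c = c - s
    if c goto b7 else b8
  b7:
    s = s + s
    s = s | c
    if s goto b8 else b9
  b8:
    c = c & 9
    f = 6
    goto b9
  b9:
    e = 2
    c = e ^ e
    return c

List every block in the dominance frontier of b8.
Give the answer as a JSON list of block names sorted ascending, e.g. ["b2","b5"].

idom tree: b1←b0 b2←b0 b3←b2 b4←b2 b5←b3 b6←b3 b7←b2 b8←b2 b9←b2
Dom at joins:
  b4: preds {b2,b3}: {b0,b2} ∩ {b0,b2,b3} = {b0,b2}; idom=b2
  b6: preds {b3,b5}: {b0,b2,b3} ∩ {b0,b2,b3,b5} = {b0,b2,b3}; idom=b3
  b7: preds {b2,b6}: {b0,b2} ∩ {b0,b2,b3,b6} = {b0,b2}; idom=b2
  b8: preds {b6,b7}: {b0,b2,b3,b6} ∩ {b0,b2,b7} = {b0,b2}; idom=b2
  b9: preds {b7,b8}: {b0,b2,b7} ∩ {b0,b2,b8} = {b0,b2}; idom=b2

DF walk-up:
  join b4 pred b2: · stop@b2
  join b4 pred b3: b3 stop@b2
  join b6 pred b3: · stop@b3
  join b6 pred b5: b5 stop@b3
  join b7 pred b2: · stop@b2
  join b7 pred b6: b6→b3 stop@b2
  join b8 pred b6: b6→b3 stop@b2
  join b8 pred b7: b7 stop@b2
  join b9 pred b7: b7 stop@b2
  join b9 pred b8: b8 stop@b2
  DF(b0)=∅
  DF(b1)=∅
  DF(b2)=∅
  DF(b3)={b4,b7,b8}
  DF(b4)=∅
  DF(b5)={b6}
  DF(b6)={b7,b8}
  DF(b7)={b8,b9}
  DF(b8)={b9}
  DF(b9)=∅

DF(b8) = ["b9"]

Answer: ["b9"]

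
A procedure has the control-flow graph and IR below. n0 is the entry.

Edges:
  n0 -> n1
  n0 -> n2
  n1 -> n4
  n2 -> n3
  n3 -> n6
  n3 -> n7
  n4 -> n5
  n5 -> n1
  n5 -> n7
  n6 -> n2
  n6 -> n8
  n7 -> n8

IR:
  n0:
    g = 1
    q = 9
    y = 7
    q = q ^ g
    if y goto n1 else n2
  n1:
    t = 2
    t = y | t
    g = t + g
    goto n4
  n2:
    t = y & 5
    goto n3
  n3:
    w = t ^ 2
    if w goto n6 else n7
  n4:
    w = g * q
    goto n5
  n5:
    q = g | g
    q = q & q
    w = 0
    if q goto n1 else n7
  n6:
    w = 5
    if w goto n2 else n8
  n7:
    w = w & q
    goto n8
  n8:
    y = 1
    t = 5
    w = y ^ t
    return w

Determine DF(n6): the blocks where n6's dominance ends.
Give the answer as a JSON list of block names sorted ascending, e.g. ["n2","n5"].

idom tree: n1←n0 n2←n0 n3←n2 n4←n1 n5←n4 n6←n3 n7←n0 n8←n0
Dom∩ at merges:
  n1: preds {n0,n5}: {n0} ∩ {n0,n1,n4,n5} = {n0}; idom=n0
  n2: preds {n0,n6}: {n0} ∩ {n0,n2,n3,n6} = {n0}; idom=n0
  n7: preds {n3,n5}: {n0,n2,n3} ∩ {n0,n1,n4,n5} = {n0}; idom=n0
  n8: preds {n6,n7}: {n0,n2,n3,n6} ∩ {n0,n7} = {n0}; idom=n0

DF derivation:
  join n1 pred n0: · stop@n0
  join n1 pred n5: n5→n4→n1 stop@n0
  join n2 pred n0: · stop@n0
  join n2 pred n6: n6→n3→n2 stop@n0
  join n7 pred n3: n3→n2 stop@n0
  join n7 pred n5: n5→n4→n1 stop@n0
  join n8 pred n6: n6→n3→n2 stop@n0
  join n8 pred n7: n7 stop@n0
  DF(n0)=∅
  DF(n1)={n1,n7}
  DF(n2)={n2,n7,n8}
  DF(n3)={n2,n7,n8}
  DF(n4)={n1,n7}
  DF(n5)={n1,n7}
  DF(n6)={n2,n8}
  DF(n7)={n8}
  DF(n8)=∅

DF(n6) = ["n2", "n8"]

Answer: ["n2", "n8"]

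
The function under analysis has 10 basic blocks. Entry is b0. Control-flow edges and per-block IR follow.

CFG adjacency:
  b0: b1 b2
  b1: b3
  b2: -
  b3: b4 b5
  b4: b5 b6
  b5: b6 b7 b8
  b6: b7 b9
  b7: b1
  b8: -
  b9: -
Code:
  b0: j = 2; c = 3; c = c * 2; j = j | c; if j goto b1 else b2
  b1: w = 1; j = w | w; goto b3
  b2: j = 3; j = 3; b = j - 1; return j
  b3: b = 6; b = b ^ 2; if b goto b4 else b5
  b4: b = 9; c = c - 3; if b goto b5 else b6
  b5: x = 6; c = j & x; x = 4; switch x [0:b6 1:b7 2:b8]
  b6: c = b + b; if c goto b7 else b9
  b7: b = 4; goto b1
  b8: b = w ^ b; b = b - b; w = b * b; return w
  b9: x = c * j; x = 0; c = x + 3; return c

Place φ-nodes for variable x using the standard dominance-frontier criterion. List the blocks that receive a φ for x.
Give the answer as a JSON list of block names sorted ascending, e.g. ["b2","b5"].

Answer: ["b1", "b6", "b7"]

Derivation:
idom tree: b1←b0 b2←b0 b3←b1 b4←b3 b5←b3 b6←b3 b7←b3 b8←b5 b9←b6
Join-block Dom:
  b1: preds {b0,b7}: {b0} ∩ {b0,b1,b3,b7} = {b0}; idom=b0
  b5: preds {b3,b4}: {b0,b1,b3} ∩ {b0,b1,b3,b4} = {b0,b1,b3}; idom=b3
  b6: preds {b4,b5}: {b0,b1,b3,b4} ∩ {b0,b1,b3,b5} = {b0,b1,b3}; idom=b3
  b7: preds {b5,b6}: {b0,b1,b3,b5} ∩ {b0,b1,b3,b6} = {b0,b1,b3}; idom=b3

DF derivation:
  join b1 pred b0: · stop@b0
  join b1 pred b7: b7→b3→b1 stop@b0
  join b5 pred b3: · stop@b3
  join b5 pred b4: b4 stop@b3
  join b6 pred b4: b4 stop@b3
  join b6 pred b5: b5 stop@b3
  join b7 pred b5: b5 stop@b3
  join b7 pred b6: b6 stop@b3
  b0 → ∅
  b1 → {b1}
  b2 → ∅
  b3 → {b1}
  b4 → {b5,b6}
  b5 → {b6,b7}
  b6 → {b7}
  b7 → {b1}
  b8 → ∅
  b9 → ∅

φ for x: defs {b5,b9}
  DF⁺ = {b1,b6,b7}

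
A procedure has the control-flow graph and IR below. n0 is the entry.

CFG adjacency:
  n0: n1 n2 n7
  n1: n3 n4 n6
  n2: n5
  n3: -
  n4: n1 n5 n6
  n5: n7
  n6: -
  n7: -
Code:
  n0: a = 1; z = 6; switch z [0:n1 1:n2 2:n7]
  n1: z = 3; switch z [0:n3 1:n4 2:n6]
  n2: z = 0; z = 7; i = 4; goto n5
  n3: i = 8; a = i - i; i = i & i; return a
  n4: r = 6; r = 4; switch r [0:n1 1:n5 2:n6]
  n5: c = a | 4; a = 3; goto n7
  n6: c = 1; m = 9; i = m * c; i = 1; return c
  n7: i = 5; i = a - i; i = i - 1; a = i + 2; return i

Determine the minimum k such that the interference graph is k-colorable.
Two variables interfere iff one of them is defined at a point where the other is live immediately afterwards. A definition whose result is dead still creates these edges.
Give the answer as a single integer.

Answer: 2

Working:
Per-block:
  n0: def={a,z} ue=∅
  n1: def={z} ue=∅
  n2: def={i,z} ue=∅
  n3: def={a,i} ue=∅
  n4: def={r} ue=∅
  n5: def={a,c} ue={a}
  n6: def={c,i,m} ue=∅
  n7: def={a,i} ue={a}

Live sets:
  n0: in=∅ out={a}
  n1: in={a} out={a}
  n2: in={a} out={a}
  n3: in=∅ out=∅
  n4: in={a} out={a}
  n5: in={a} out={a}
  n6: in=∅ out=∅
  n7: in={a} out=∅

Conflict graph:
  a: {i,r,z}
  c: {i,m}
  i: {a,c}
  m: {c}
  r: {a}
  z: {a}

Chromatic number:
  lower bound: {a,i} mutually conflict ⇒ χ ≥ 2
  assign a→R0 c→R0 i→R1 m→R1 r→R1 z→R1 — no edge inside a register ⇒ χ ≤ 2
  χ = 2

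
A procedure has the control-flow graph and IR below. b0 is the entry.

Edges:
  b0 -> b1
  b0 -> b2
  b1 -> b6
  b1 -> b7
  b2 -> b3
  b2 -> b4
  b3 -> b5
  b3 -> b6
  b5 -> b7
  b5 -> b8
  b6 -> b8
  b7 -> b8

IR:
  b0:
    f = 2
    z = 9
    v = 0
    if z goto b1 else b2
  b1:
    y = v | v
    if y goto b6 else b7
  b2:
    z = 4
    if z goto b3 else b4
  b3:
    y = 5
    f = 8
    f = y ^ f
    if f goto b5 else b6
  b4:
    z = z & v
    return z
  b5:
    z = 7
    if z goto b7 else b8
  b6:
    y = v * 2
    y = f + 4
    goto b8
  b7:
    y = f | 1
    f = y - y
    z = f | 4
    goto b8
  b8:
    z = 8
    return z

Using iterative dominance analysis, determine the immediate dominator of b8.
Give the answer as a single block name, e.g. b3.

Answer: b0

Analysis:
idom tree: b1←b0 b2←b0 b3←b2 b4←b2 b5←b3 b6←b0 b7←b0 b8←b0
Dom at joins:
  b6: preds {b1,b3}: {b0,b1} ∩ {b0,b2,b3} = {b0}; idom=b0
  b7: preds {b1,b5}: {b0,b1} ∩ {b0,b2,b3,b5} = {b0}; idom=b0
  b8: preds {b5,b6,b7}: {b0,b2,b3,b5} ∩ {b0,b6} ∩ {b0,b7} = {b0}; idom=b0

idom(b8) = b0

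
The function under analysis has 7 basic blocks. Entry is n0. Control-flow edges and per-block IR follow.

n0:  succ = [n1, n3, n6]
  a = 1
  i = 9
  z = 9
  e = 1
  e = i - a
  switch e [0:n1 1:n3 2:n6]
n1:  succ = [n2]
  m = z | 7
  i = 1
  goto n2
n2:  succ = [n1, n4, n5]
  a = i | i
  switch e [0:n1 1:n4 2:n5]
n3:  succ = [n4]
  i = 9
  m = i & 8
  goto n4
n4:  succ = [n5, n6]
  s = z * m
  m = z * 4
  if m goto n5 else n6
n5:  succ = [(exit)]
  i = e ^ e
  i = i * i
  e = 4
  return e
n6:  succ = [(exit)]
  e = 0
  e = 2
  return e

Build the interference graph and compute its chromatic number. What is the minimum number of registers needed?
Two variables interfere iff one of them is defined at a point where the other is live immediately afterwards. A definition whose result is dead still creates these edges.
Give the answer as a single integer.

Answer: 5

Working:
def/use:
  n0: {a,e,i,z} / ∅
  n1: {i,m} / {z}
  n2: {a} / {e,i}
  n3: {i,m} / ∅
  n4: {m,s} / {m,z}
  n5: {e,i} / {e}
  n6: {e} / ∅

Live sets:
  n0: in=∅ out={e,z}
  n1: in={e,z} out={e,i,m,z}
  n2: in={e,i,m,z} out={e,m,z}
  n3: in={e,z} out={e,m,z}
  n4: in={e,m,z} out={e}
  n5: in={e} out=∅
  n6: in=∅ out=∅

Conflict graph:
  a↔{e,i,m,z}
  e↔{a,i,m,s,z}
  i↔{a,e,m,z}
  m↔{a,e,i,z}
  s↔{e,z}
  z↔{a,e,i,m,s}

Chromatic number:
  clique {a,e,i,m,z} ⇒ need ≥ 5
  5-colouring: R0={e}  R1={z}  R2={a,s}  R3={i}  R4={m}
  χ = 5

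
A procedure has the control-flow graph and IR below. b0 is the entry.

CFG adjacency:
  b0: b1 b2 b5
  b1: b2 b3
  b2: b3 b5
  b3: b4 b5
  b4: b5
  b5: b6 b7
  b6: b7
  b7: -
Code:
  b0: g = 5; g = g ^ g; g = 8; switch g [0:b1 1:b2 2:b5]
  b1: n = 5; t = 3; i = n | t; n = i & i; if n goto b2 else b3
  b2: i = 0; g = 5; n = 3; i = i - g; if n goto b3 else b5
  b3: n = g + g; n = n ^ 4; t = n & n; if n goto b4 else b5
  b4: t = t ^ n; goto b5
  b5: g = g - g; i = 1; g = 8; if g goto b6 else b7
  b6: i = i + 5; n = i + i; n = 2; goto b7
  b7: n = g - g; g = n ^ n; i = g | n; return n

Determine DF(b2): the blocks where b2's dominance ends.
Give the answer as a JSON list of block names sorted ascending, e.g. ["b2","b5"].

Answer: ["b3", "b5"]

Working:
idom tree: b1←b0 b2←b0 b3←b0 b4←b3 b5←b0 b6←b5 b7←b5
Dom∩ at merges:
  b2: preds {b0,b1}: {b0} ∩ {b0,b1} = {b0}; idom=b0
  b3: preds {b1,b2}: {b0,b1} ∩ {b0,b2} = {b0}; idom=b0
  b5: preds {b0,b2,b3,b4}: {b0} ∩ {b0,b2} ∩ {b0,b3} ∩ {b0,b3,b4} = {b0}; idom=b0
  b7: preds {b5,b6}: {b0,b5} ∩ {b0,b5,b6} = {b0,b5}; idom=b5

DF derivation:
  b2←b0: walk · to b0
  b2←b1: walk b1 to b0
  b3←b1: walk b1 to b0
  b3←b2: walk b2 to b0
  b5←b0: walk · to b0
  b5←b2: walk b2 to b0
  b5←b3: walk b3 to b0
  b5←b4: walk b4→b3 to b0
  b7←b5: walk · to b5
  b7←b6: walk b6 to b5
  DF(b0)=∅
  DF(b1)={b2,b3}
  DF(b2)={b3,b5}
  DF(b3)={b5}
  DF(b4)={b5}
  DF(b5)=∅
  DF(b6)={b7}
  DF(b7)=∅

DF(b2) = ["b3", "b5"]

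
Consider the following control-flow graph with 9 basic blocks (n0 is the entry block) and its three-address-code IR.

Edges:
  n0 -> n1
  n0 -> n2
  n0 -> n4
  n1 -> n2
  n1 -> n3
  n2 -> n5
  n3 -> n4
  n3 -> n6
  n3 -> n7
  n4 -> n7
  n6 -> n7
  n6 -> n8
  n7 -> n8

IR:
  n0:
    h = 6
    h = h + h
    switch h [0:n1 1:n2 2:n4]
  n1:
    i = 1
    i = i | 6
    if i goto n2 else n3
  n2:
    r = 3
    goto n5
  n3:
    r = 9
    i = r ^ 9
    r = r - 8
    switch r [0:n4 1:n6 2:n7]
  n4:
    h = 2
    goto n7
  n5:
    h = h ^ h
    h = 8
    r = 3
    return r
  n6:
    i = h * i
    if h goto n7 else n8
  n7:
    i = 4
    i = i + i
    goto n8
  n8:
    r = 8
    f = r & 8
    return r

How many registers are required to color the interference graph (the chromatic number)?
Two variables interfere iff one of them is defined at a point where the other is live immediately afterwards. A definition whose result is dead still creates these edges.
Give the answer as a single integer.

Answer: 3

Derivation:
Per-block:
  n0: def={h} ue=∅
  n1: def={i} ue=∅
  n2: def={r} ue=∅
  n3: def={i,r} ue=∅
  n4: def={h} ue=∅
  n5: def={h,r} ue={h}
  n6: def={i} ue={h,i}
  n7: def={i} ue=∅
  n8: def={f,r} ue=∅

Backward fixpoint:
  n0: in=∅ out={h}
  n1: in={h} out={h}
  n2: in={h} out={h}
  n3: in={h} out={h,i}
  n4: in=∅ out=∅
  n5: in={h} out=∅
  n6: in={h,i} out=∅
  n7: in=∅ out=∅
  n8: in=∅ out=∅

Conflict graph:
  f — {r}
  h — {i,r}
  i — {h,r}
  r — {f,h,i}

Registers:
  lower bound: {h,i,r} mutually conflict ⇒ χ ≥ 3
  assign f→R1 h→R1 i→R2 r→R0 — no edge inside a register ⇒ χ ≤ 3
  χ = 3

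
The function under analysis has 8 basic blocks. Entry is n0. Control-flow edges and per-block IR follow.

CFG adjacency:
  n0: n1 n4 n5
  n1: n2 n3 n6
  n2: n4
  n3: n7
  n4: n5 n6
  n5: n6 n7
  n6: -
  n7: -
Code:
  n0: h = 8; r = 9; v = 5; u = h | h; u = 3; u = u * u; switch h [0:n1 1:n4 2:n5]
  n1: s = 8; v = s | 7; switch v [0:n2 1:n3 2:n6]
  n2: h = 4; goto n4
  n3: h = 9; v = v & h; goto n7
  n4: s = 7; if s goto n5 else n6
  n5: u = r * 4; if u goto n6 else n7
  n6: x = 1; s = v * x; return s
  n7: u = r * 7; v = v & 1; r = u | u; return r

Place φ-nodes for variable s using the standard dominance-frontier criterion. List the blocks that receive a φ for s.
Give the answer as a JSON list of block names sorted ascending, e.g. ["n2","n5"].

Answer: ["n4", "n5", "n6", "n7"]

Derivation:
idom tree: n1←n0 n2←n1 n3←n1 n4←n0 n5←n0 n6←n0 n7←n0
Dom at joins:
  n4: preds {n0,n2}: {n0} ∩ {n0,n1,n2} = {n0}; idom=n0
  n5: preds {n0,n4}: {n0} ∩ {n0,n4} = {n0}; idom=n0
  n6: preds {n1,n4,n5}: {n0,n1} ∩ {n0,n4} ∩ {n0,n5} = {n0}; idom=n0
  n7: preds {n3,n5}: {n0,n1,n3} ∩ {n0,n5} = {n0}; idom=n0

DF derivation:
  join n4 pred n0: · stop@n0
  join n4 pred n2: n2→n1 stop@n0
  join n5 pred n0: · stop@n0
  join n5 pred n4: n4 stop@n0
  join n6 pred n1: n1 stop@n0
  join n6 pred n4: n4 stop@n0
  join n6 pred n5: n5 stop@n0
  join n7 pred n3: n3→n1 stop@n0
  join n7 pred n5: n5 stop@n0
  n0 → ∅
  n1 → {n4,n6,n7}
  n2 → {n4}
  n3 → {n7}
  n4 → {n5,n6}
  n5 → {n6,n7}
  n6 → ∅
  n7 → ∅

φ for s: defs {n1,n4,n6}
  DF⁺ = {n4,n5,n6,n7}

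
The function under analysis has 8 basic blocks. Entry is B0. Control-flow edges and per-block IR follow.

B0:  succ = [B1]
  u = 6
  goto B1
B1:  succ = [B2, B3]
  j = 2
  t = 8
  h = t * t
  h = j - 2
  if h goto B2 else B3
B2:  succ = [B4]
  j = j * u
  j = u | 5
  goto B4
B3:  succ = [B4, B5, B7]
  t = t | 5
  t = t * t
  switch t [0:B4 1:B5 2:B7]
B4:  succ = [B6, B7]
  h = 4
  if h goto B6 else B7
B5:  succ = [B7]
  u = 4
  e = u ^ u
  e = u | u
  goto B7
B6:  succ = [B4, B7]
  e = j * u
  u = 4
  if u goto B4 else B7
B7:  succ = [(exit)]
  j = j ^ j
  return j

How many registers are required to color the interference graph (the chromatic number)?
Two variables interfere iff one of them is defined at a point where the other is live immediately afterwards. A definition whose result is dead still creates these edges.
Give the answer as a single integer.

Block summaries:
  B0: def={u} ue=∅
  B1: def={h,j,t} ue=∅
  B2: def={j} ue={j,u}
  B3: def={t} ue={t}
  B4: def={h} ue=∅
  B5: def={e,u} ue=∅
  B6: def={e,u} ue={j,u}
  B7: def={j} ue={j}

Backward fixpoint:
  B0 li=∅ lo={u}
  B1 li={u} lo={j,t,u}
  B2 li={j,u} lo={j,u}
  B3 li={j,t,u} lo={j,u}
  B4 li={j,u} lo={j,u}
  B5 li={j} lo={j}
  B6 li={j,u} lo={j,u}
  B7 li={j} lo=∅

Interference:
  e↔{j,u}
  h↔{j,t,u}
  j↔{e,h,t,u}
  t↔{h,j,u}
  u↔{e,h,j,t}

Chromatic number:
  {h,j,t,u} pairwise interfere (4-clique) ⇒ χ ≥ 4
  assign e→r2 h→r2 j→r0 t→r3 u→r1 — no edge inside a register ⇒ χ ≤ 4
  χ = 4

Answer: 4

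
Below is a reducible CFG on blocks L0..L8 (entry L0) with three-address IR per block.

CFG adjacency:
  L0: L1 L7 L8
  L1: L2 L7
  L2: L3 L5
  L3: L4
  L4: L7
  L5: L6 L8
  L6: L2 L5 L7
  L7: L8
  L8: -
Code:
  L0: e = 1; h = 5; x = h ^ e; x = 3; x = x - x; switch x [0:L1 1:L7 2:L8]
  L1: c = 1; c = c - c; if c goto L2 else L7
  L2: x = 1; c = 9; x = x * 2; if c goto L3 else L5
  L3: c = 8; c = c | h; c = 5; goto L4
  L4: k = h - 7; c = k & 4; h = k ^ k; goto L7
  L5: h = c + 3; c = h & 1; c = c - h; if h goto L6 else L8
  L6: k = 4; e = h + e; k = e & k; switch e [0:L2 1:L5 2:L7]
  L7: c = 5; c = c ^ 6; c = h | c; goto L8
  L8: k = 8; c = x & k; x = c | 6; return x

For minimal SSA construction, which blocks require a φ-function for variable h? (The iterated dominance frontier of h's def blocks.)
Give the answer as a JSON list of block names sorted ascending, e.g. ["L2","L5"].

Answer: ["L2", "L5", "L7", "L8"]

Working:
idom tree: L1←L0 L2←L1 L3←L2 L4←L3 L5←L2 L6←L5 L7←L0 L8←L0
Dom at joins:
  L2: preds {L1,L6}: {L0,L1} ∩ {L0,L1,L2,L5,L6} = {L0,L1}; idom=L1
  L5: preds {L2,L6}: {L0,L1,L2} ∩ {L0,L1,L2,L5,L6} = {L0,L1,L2}; idom=L2
  L7: preds {L0,L1,L4,L6}: {L0} ∩ {L0,L1} ∩ {L0,L1,L2,L3,L4} ∩ {L0,L1,L2,L5,L6} = {L0}; idom=L0
  L8: preds {L0,L5,L7}: {L0} ∩ {L0,L1,L2,L5} ∩ {L0,L7} = {L0}; idom=L0

Frontier:
  L2←L1: walk · to L1
  L2←L6: walk L6→L5→L2 to L1
  L5←L2: walk · to L2
  L5←L6: walk L6→L5 to L2
  L7←L0: walk · to L0
  L7←L1: walk L1 to L0
  L7←L4: walk L4→L3→L2→L1 to L0
  L7←L6: walk L6→L5→L2→L1 to L0
  L8←L0: walk · to L0
  L8←L5: walk L5→L2→L1 to L0
  L8←L7: walk L7 to L0
  DF(L0)=∅
  DF(L1)={L7,L8}
  DF(L2)={L2,L7,L8}
  DF(L3)={L7}
  DF(L4)={L7}
  DF(L5)={L2,L5,L7,L8}
  DF(L6)={L2,L5,L7}
  DF(L7)={L8}
  DF(L8)=∅

φ for h: defs {L0,L4,L5}
  DF⁺ = {L2,L5,L7,L8}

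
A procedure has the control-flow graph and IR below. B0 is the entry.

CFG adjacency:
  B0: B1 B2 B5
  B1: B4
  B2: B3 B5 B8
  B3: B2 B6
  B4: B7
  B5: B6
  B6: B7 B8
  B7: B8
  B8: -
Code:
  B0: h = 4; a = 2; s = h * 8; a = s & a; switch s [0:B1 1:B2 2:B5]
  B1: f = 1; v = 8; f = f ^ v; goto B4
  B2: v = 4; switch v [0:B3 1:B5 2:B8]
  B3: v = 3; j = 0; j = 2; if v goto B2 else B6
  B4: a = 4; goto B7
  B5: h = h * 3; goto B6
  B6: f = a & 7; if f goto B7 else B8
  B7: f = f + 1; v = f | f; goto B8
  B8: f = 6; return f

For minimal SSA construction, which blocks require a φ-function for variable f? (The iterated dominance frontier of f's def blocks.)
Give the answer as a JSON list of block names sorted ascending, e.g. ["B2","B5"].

idom tree: B1←B0 B2←B0 B3←B2 B4←B1 B5←B0 B6←B0 B7←B0 B8←B0
Join-block Dom:
  B2: preds {B0,B3}: {B0} ∩ {B0,B2,B3} = {B0}; idom=B0
  B5: preds {B0,B2}: {B0} ∩ {B0,B2} = {B0}; idom=B0
  B6: preds {B3,B5}: {B0,B2,B3} ∩ {B0,B5} = {B0}; idom=B0
  B7: preds {B4,B6}: {B0,B1,B4} ∩ {B0,B6} = {B0}; idom=B0
  B8: preds {B2,B6,B7}: {B0,B2} ∩ {B0,B6} ∩ {B0,B7} = {B0}; idom=B0

DF walk-up:
  B2←B0: walk · to B0
  B2←B3: walk B3→B2 to B0
  B5←B0: walk · to B0
  B5←B2: walk B2 to B0
  B6←B3: walk B3→B2 to B0
  B6←B5: walk B5 to B0
  B7←B4: walk B4→B1 to B0
  B7←B6: walk B6 to B0
  B8←B2: walk B2 to B0
  B8←B6: walk B6 to B0
  B8←B7: walk B7 to B0
  B0 → ∅
  B1 → {B7}
  B2 → {B2,B5,B6,B8}
  B3 → {B2,B6}
  B4 → {B7}
  B5 → {B6}
  B6 → {B7,B8}
  B7 → {B8}
  B8 → ∅

φ for f: defs {B1,B6,B7,B8}
  DF⁺ = {B7,B8}

Answer: ["B7", "B8"]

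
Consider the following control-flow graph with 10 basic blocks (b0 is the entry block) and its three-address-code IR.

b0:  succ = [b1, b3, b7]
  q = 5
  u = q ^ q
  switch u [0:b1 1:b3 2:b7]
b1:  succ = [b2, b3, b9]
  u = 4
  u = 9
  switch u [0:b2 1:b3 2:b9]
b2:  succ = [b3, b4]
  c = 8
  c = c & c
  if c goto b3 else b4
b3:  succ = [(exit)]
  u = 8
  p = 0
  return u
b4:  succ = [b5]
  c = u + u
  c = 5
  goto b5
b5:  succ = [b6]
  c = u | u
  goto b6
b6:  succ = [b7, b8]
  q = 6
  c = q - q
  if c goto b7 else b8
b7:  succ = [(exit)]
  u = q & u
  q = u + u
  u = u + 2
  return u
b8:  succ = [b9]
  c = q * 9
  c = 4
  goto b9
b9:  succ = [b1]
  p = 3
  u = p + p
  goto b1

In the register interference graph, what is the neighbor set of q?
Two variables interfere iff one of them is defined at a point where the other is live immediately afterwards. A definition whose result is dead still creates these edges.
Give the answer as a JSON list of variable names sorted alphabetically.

Per-block:
  b0 def {q,u} use ∅
  b1 def {u} use ∅
  b2 def {c} use ∅
  b3 def {p,u} use ∅
  b4 def {c} use {u}
  b5 def {c} use {u}
  b6 def {c,q} use ∅
  b7 def {q,u} use {q,u}
  b8 def {c} use {q}
  b9 def {p,u} use ∅

Live sets:
  live b0: ∅→{q,u}
  live b1: ∅→{u}
  live b2: {u}→{u}
  live b3: ∅→∅
  live b4: {u}→{u}
  live b5: {u}→{u}
  live b6: {u}→{q,u}
  live b7: {q,u}→∅
  live b8: {q}→∅
  live b9: ∅→∅

Conflict graph:
  c: {q,u}
  p: {u}
  q: {c,u}
  u: {c,p,q}

N(q) = ["c", "u"]

Answer: ["c", "u"]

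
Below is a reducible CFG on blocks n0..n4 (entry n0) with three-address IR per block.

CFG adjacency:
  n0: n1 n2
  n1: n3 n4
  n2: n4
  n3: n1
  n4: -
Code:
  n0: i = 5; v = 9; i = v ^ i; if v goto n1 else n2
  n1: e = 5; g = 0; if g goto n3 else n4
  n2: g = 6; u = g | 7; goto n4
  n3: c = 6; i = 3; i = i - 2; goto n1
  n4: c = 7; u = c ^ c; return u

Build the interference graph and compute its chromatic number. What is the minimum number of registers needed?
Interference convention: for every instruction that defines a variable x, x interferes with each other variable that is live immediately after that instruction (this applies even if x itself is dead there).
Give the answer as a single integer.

Answer: 2

Working:
Per-block:
  n0 def {i,v} use ∅
  n1 def {e,g} use ∅
  n2 def {g,u} use ∅
  n3 def {c,i} use ∅
  n4 def {c,u} use ∅

Live sets:
  n0 li=∅ lo=∅
  n1 li=∅ lo=∅
  n2 li=∅ lo=∅
  n3 li=∅ lo=∅
  n4 li=∅ lo=∅

Interference:
  c↔∅
  e↔∅
  g↔∅
  i↔{v}
  u↔∅
  v↔{i}

Registers:
  clique {i,v} ⇒ need ≥ 2
  assign c→R0 e→R0 g→R0 i→R0 u→R0 v→R1 — no edge inside a register ⇒ χ ≤ 2
  χ = 2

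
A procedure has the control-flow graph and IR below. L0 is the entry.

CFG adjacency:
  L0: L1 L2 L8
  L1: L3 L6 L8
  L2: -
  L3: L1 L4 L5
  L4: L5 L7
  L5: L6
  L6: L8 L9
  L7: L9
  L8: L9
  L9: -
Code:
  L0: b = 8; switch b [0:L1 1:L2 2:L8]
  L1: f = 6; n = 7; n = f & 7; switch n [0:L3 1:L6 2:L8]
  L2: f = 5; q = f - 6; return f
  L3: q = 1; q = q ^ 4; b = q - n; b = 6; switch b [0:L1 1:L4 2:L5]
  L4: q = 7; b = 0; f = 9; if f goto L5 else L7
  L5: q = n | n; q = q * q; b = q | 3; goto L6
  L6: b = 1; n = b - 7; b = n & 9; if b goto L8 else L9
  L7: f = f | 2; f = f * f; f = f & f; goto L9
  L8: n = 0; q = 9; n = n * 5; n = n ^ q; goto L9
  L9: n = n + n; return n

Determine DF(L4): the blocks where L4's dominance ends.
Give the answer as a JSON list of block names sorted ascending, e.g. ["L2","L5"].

Answer: ["L5", "L9"]

Derivation:
idom tree: L1←L0 L2←L0 L3←L1 L4←L3 L5←L3 L6←L1 L7←L4 L8←L0 L9←L0
Join-block Dom:
  L1: preds {L0,L3}: {L0} ∩ {L0,L1,L3} = {L0}; idom=L0
  L5: preds {L3,L4}: {L0,L1,L3} ∩ {L0,L1,L3,L4} = {L0,L1,L3}; idom=L3
  L6: preds {L1,L5}: {L0,L1} ∩ {L0,L1,L3,L5} = {L0,L1}; idom=L1
  L8: preds {L0,L1,L6}: {L0} ∩ {L0,L1} ∩ {L0,L1,L6} = {L0}; idom=L0
  L9: preds {L6,L7,L8}: {L0,L1,L6} ∩ {L0,L1,L3,L4,L7} ∩ {L0,L8} = {L0}; idom=L0

DF derivation:
  L1←L0: walk · to L0
  L1←L3: walk L3→L1 to L0
  L5←L3: walk · to L3
  L5←L4: walk L4 to L3
  L6←L1: walk · to L1
  L6←L5: walk L5→L3 to L1
  L8←L0: walk · to L0
  L8←L1: walk L1 to L0
  L8←L6: walk L6→L1 to L0
  L9←L6: walk L6→L1 to L0
  L9←L7: walk L7→L4→L3→L1 to L0
  L9←L8: walk L8 to L0
  L0: DF=∅
  L1: DF={L1,L8,L9}
  L2: DF=∅
  L3: DF={L1,L6,L9}
  L4: DF={L5,L9}
  L5: DF={L6}
  L6: DF={L8,L9}
  L7: DF={L9}
  L8: DF={L9}
  L9: DF=∅

DF(L4) = ["L5", "L9"]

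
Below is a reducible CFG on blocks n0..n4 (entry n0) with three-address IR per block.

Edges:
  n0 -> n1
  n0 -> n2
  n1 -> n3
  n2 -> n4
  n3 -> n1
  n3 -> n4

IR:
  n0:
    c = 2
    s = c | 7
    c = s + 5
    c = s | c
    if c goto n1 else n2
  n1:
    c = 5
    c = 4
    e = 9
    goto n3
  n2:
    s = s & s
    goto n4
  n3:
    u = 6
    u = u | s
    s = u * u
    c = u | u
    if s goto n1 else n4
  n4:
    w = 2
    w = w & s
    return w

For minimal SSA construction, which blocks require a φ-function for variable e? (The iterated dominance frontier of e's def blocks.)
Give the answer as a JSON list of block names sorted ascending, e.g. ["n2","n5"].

idom tree: n1←n0 n2←n0 n3←n1 n4←n0
Join-block Dom:
  n1: preds {n0,n3}: {n0} ∩ {n0,n1,n3} = {n0}; idom=n0
  n4: preds {n2,n3}: {n0,n2} ∩ {n0,n1,n3} = {n0}; idom=n0

Frontier:
  n1←n0: walk · to n0
  n1←n3: walk n3→n1 to n0
  n4←n2: walk n2 to n0
  n4←n3: walk n3→n1 to n0
  n0 → ∅
  n1 → {n1,n4}
  n2 → {n4}
  n3 → {n1,n4}
  n4 → ∅

φ for e: defs {n1}
  DF⁺ = {n1,n4}

Answer: ["n1", "n4"]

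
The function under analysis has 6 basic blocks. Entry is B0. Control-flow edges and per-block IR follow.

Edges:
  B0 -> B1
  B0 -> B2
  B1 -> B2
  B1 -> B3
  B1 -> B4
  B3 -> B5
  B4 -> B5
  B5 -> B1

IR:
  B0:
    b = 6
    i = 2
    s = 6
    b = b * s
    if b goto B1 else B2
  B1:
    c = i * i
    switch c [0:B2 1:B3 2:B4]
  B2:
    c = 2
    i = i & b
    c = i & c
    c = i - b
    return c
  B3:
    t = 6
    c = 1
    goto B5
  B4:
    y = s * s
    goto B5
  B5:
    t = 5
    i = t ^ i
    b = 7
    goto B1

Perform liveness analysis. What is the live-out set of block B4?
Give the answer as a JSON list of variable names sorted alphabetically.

Answer: ["i", "s"]

Working:
Per-block:
  B0: def={b,i,s} ue=∅
  B1: def={c} ue={i}
  B2: def={c,i} ue={b,i}
  B3: def={c,t} ue=∅
  B4: def={y} ue={s}
  B5: def={b,i,t} ue={i}

Liveness:
  live B0: ∅→{b,i,s}
  live B1: {b,i,s}→{b,i,s}
  live B2: {b,i}→∅
  live B3: {i,s}→{i,s}
  live B4: {i,s}→{i,s}
  live B5: {i,s}→{b,i,s}

live-out(B4) = ["i", "s"]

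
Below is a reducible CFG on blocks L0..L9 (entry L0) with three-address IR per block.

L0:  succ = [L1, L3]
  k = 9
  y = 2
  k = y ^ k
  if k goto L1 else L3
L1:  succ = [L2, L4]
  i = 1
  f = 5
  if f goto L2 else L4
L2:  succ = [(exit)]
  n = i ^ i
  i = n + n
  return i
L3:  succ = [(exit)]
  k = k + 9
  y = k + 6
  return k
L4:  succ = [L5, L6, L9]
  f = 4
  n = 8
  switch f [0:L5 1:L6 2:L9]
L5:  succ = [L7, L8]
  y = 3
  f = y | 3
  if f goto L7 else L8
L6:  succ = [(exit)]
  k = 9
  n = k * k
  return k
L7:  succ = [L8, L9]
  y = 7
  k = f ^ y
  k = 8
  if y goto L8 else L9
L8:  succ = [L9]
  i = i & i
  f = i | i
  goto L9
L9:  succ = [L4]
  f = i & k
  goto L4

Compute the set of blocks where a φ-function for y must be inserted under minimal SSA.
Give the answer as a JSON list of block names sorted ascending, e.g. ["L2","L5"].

idom tree: L1←L0 L2←L1 L3←L0 L4←L1 L5←L4 L6←L4 L7←L5 L8←L5 L9←L4
Dom∩ at merges:
  L4: preds {L1,L9}: {L0,L1} ∩ {L0,L1,L4,L9} = {L0,L1}; idom=L1
  L8: preds {L5,L7}: {L0,L1,L4,L5} ∩ {L0,L1,L4,L5,L7} = {L0,L1,L4,L5}; idom=L5
  L9: preds {L4,L7,L8}: {L0,L1,L4} ∩ {L0,L1,L4,L5,L7} ∩ {L0,L1,L4,L5,L8} = {L0,L1,L4}; idom=L4

DF derivation:
  join L4 pred L1: · stop@L1
  join L4 pred L9: L9→L4 stop@L1
  join L8 pred L5: · stop@L5
  join L8 pred L7: L7 stop@L5
  join L9 pred L4: · stop@L4
  join L9 pred L7: L7→L5 stop@L4
  join L9 pred L8: L8→L5 stop@L4
  DF(L0)=∅
  DF(L1)=∅
  DF(L2)=∅
  DF(L3)=∅
  DF(L4)={L4}
  DF(L5)={L9}
  DF(L6)=∅
  DF(L7)={L8,L9}
  DF(L8)={L9}
  DF(L9)={L4}

φ for y: defs {L0,L3,L5,L7}
  DF⁺ = {L4,L8,L9}

Answer: ["L4", "L8", "L9"]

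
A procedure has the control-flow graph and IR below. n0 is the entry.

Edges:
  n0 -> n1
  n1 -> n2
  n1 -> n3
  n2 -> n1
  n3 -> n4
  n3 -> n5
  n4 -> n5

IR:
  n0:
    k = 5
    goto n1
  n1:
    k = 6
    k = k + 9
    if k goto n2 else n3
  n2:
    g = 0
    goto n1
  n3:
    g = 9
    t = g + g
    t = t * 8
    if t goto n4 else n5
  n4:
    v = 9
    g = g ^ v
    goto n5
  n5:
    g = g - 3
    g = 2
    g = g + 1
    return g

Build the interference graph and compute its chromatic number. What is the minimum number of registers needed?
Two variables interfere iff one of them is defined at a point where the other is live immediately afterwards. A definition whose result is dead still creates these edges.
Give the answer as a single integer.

Per-block:
  n0: def={k} ue=∅
  n1: def={k} ue=∅
  n2: def={g} ue=∅
  n3: def={g,t} ue=∅
  n4: def={g,v} ue={g}
  n5: def={g} ue={g}

Liveness:
  live n0: ∅→∅
  live n1: ∅→∅
  live n2: ∅→∅
  live n3: ∅→{g}
  live n4: {g}→{g}
  live n5: {g}→∅

Conflict graph:
  g↔{t,v}
  k↔∅
  t↔{g}
  v↔{g}

Chromatic number:
  clique {g,t} ⇒ need ≥ 2
  assign g→c0 k→c0 t→c1 v→c1 — no edge inside a register ⇒ χ ≤ 2
  χ = 2

Answer: 2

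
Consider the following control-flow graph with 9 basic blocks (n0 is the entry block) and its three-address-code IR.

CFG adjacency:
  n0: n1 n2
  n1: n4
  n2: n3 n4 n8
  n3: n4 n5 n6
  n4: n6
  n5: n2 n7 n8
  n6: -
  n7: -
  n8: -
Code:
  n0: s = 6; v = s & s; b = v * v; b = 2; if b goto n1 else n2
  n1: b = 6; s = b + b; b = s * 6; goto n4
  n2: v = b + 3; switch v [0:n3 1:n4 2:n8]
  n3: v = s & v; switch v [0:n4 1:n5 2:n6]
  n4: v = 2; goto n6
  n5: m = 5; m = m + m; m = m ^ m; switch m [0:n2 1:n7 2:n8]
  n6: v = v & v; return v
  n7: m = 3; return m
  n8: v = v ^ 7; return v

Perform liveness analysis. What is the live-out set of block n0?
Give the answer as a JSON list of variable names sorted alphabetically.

Answer: ["b", "s"]

Analysis:
Block summaries:
  n0 def {b,s,v} use ∅
  n1 def {b,s} use ∅
  n2 def {v} use {b}
  n3 def {v} use {s,v}
  n4 def {v} use ∅
  n5 def {m} use ∅
  n6 def {v} use {v}
  n7 def {m} use ∅
  n8 def {v} use {v}

Backward fixpoint:
  n0 li=∅ lo={b,s}
  n1 li=∅ lo=∅
  n2 li={b,s} lo={b,s,v}
  n3 li={b,s,v} lo={b,s,v}
  n4 li=∅ lo={v}
  n5 li={b,s,v} lo={b,s,v}
  n6 li={v} lo=∅
  n7 li=∅ lo=∅
  n8 li={v} lo=∅

live-out(n0) = ["b", "s"]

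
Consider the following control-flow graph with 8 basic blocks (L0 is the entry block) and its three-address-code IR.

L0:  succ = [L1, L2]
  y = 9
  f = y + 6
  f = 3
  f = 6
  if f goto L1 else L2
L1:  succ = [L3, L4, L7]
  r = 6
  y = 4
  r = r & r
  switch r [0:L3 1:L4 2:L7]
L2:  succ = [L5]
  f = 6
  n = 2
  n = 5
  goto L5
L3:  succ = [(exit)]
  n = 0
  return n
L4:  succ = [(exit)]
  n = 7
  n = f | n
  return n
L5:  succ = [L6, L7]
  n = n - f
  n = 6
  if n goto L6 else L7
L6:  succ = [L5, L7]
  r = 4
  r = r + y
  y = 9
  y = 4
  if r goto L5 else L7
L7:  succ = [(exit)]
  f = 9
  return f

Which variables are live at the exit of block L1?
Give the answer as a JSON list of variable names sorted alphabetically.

Per-block:
  L0: def={f,y} ue=∅
  L1: def={r,y} ue=∅
  L2: def={f,n} ue=∅
  L3: def={n} ue=∅
  L4: def={n} ue={f}
  L5: def={n} ue={f,n}
  L6: def={r,y} ue={y}
  L7: def={f} ue=∅

Backward fixpoint:
  L0 li=∅ lo={f,y}
  L1 li={f} lo={f}
  L2 li={y} lo={f,n,y}
  L3 li=∅ lo=∅
  L4 li={f} lo=∅
  L5 li={f,n,y} lo={f,n,y}
  L6 li={f,n,y} lo={f,n,y}
  L7 li=∅ lo=∅

live-out(L1) = ["f"]

Answer: ["f"]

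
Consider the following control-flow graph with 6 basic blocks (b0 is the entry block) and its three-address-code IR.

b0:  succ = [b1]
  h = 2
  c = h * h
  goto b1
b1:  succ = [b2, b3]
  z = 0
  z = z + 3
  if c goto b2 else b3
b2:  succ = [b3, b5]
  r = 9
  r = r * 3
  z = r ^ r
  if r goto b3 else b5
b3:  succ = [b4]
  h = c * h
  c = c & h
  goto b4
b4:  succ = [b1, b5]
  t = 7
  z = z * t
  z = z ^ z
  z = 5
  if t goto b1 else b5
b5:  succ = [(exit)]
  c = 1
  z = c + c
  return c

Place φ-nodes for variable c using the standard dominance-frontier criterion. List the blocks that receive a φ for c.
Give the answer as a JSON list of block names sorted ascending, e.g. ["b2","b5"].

idom tree: b1←b0 b2←b1 b3←b1 b4←b3 b5←b1
Dom at joins:
  b1: preds {b0,b4}: {b0} ∩ {b0,b1,b3,b4} = {b0}; idom=b0
  b3: preds {b1,b2}: {b0,b1} ∩ {b0,b1,b2} = {b0,b1}; idom=b1
  b5: preds {b2,b4}: {b0,b1,b2} ∩ {b0,b1,b3,b4} = {b0,b1}; idom=b1

DF derivation:
  b1←b0: walk · to b0
  b1←b4: walk b4→b3→b1 to b0
  b3←b1: walk · to b1
  b3←b2: walk b2 to b1
  b5←b2: walk b2 to b1
  b5←b4: walk b4→b3 to b1
  DF(b0)=∅
  DF(b1)={b1}
  DF(b2)={b3,b5}
  DF(b3)={b1,b5}
  DF(b4)={b1,b5}
  DF(b5)=∅

φ for c: defs {b0,b3,b5}
  DF⁺ = {b1,b5}

Answer: ["b1", "b5"]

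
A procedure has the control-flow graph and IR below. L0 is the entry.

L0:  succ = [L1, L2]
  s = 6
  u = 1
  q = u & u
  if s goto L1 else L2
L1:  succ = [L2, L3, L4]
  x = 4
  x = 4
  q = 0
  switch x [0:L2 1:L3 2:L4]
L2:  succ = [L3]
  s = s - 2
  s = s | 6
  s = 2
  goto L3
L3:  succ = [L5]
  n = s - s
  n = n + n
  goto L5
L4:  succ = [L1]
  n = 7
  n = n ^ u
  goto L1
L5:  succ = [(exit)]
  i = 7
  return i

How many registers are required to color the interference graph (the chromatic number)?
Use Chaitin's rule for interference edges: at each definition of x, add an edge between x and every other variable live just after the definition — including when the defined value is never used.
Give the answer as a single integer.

Answer: 4

Analysis:
Block summaries:
  L0: def={q,s,u} ue=∅
  L1: def={q,x} ue=∅
  L2: def={s} ue={s}
  L3: def={n} ue={s}
  L4: def={n} ue={u}
  L5: def={i} ue=∅

Live sets:
  live L0: ∅→{s,u}
  live L1: {s,u}→{s,u}
  live L2: {s}→{s}
  live L3: {s}→∅
  live L4: {s,u}→{s,u}
  live L5: ∅→∅

Interference:
  i↔∅
  n↔{s,u}
  q↔{s,u,x}
  s↔{n,q,u,x}
  u↔{n,q,s,x}
  x↔{q,s,u}

Registers:
  clique {q,s,u,x} ⇒ need ≥ 4
  4-colouring: r0={i,s}  r1={u}  r2={n,q}  r3={x}
  χ = 4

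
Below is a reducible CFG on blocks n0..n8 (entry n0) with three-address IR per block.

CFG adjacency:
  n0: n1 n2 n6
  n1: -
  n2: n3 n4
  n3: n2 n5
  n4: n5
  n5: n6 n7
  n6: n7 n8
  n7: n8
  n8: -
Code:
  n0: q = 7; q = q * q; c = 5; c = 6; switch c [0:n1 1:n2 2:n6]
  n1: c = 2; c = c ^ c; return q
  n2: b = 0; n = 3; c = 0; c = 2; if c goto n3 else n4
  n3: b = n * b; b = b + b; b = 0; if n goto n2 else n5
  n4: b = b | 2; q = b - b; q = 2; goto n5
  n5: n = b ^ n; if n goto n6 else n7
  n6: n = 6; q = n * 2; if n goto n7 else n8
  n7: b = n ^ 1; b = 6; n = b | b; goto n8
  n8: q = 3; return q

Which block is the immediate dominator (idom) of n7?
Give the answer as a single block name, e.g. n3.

idom tree: n1←n0 n2←n0 n3←n2 n4←n2 n5←n2 n6←n0 n7←n0 n8←n0
Join-block Dom:
  n2: preds {n0,n3}: {n0} ∩ {n0,n2,n3} = {n0}; idom=n0
  n5: preds {n3,n4}: {n0,n2,n3} ∩ {n0,n2,n4} = {n0,n2}; idom=n2
  n6: preds {n0,n5}: {n0} ∩ {n0,n2,n5} = {n0}; idom=n0
  n7: preds {n5,n6}: {n0,n2,n5} ∩ {n0,n6} = {n0}; idom=n0
  n8: preds {n6,n7}: {n0,n6} ∩ {n0,n7} = {n0}; idom=n0

idom(n7) = n0

Answer: n0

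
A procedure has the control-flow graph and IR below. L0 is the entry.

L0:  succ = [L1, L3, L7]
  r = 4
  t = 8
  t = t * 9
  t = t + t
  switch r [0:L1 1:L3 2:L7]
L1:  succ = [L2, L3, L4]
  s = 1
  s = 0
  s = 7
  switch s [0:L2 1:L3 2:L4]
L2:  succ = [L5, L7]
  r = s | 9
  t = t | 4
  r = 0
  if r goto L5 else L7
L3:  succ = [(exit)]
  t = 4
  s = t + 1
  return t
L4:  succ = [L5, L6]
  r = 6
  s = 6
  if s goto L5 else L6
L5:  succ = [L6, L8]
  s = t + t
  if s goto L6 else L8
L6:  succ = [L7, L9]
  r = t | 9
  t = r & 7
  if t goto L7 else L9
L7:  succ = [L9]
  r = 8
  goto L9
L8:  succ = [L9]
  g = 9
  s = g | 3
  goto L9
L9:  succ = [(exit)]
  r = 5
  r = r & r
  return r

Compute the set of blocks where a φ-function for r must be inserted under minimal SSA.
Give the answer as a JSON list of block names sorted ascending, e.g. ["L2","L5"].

Answer: ["L5", "L6", "L7", "L9"]

Derivation:
idom tree: L1←L0 L2←L1 L3←L0 L4←L1 L5←L1 L6←L1 L7←L0 L8←L5 L9←L0
Dom∩ at merges:
  L3: preds {L0,L1}: {L0} ∩ {L0,L1} = {L0}; idom=L0
  L5: preds {L2,L4}: {L0,L1,L2} ∩ {L0,L1,L4} = {L0,L1}; idom=L1
  L6: preds {L4,L5}: {L0,L1,L4} ∩ {L0,L1,L5} = {L0,L1}; idom=L1
  L7: preds {L0,L2,L6}: {L0} ∩ {L0,L1,L2} ∩ {L0,L1,L6} = {L0}; idom=L0
  L9: preds {L6,L7,L8}: {L0,L1,L6} ∩ {L0,L7} ∩ {L0,L1,L5,L8} = {L0}; idom=L0

Frontier:
  join L3 pred L0: · stop@L0
  join L3 pred L1: L1 stop@L0
  join L5 pred L2: L2 stop@L1
  join L5 pred L4: L4 stop@L1
  join L6 pred L4: L4 stop@L1
  join L6 pred L5: L5 stop@L1
  join L7 pred L0: · stop@L0
  join L7 pred L2: L2→L1 stop@L0
  join L7 pred L6: L6→L1 stop@L0
  join L9 pred L6: L6→L1 stop@L0
  join L9 pred L7: L7 stop@L0
  join L9 pred L8: L8→L5→L1 stop@L0
  L0: DF=∅
  L1: DF={L3,L7,L9}
  L2: DF={L5,L7}
  L3: DF=∅
  L4: DF={L5,L6}
  L5: DF={L6,L9}
  L6: DF={L7,L9}
  L7: DF={L9}
  L8: DF={L9}
  L9: DF=∅

φ for r: defs {L0,L2,L4,L6,L7,L9}
  DF⁺ = {L5,L6,L7,L9}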